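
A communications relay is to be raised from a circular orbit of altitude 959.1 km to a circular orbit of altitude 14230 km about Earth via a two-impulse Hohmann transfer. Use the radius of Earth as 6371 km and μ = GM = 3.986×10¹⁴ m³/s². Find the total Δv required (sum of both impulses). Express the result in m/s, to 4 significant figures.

Δv_total ≈ 2794 m/s

r₁ = 6371 + 959.1 = 7330.1 km = 7.3301×10⁶ m.
r₂ = 6371 + 14230 = 20601 km = 2.0601×10⁷ m.
Transfer ellipse a_t = (r₁ + r₂)/2 = 1.397×10⁷ m.
At r₁: circular v_c1 = √(μ/r₁) = 7374 m/s; transfer-perigee v_p = √[μ(2/r₁ − 1/a_t)] = 8956 m/s.
Δv₁ = v_p − v_c1 = 1582 m/s.
At r₂: circular v_c2 = √(μ/r₂) = 4399 m/s; transfer-apogee v_a = √[μ(2/r₂ − 1/a_t)] = 3187 m/s.
Δv₂ = v_c2 − v_a = 1212 m/s.
Total Δv = Δv₁ + Δv₂ = 2794 m/s.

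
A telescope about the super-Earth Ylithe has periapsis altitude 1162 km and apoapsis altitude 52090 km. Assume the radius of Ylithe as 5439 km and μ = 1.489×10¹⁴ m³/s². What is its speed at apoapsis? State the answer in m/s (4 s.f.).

v ≈ 730.0 m/s

r_p = 5439 + 1162 = 6601.0 km = 6.6010×10⁶ m.
r_a = 5439 + 52090 = 57529 km = 5.7529×10⁷ m.
Semi-major axis a = (r_p + r_a)/2 = 32065 km = 3.206×10⁷ m.
Vis-viva: v² = μ(2/r − 1/a) = 1.489×10¹⁴ × (3.477×10⁻⁸ − 3.119×10⁻⁸) = 5.328×10⁵ m²/s².
v = 730.0 m/s.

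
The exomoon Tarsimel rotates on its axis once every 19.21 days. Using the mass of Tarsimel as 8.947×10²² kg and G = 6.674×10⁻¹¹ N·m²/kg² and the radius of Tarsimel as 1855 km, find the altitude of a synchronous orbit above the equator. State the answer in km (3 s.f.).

μ = GM = 6.674×10⁻¹¹ × 8.947×10²² = 5.971×10¹² m³/s².
T = 19.21 days = 1.660×10⁶ s.
A synchronous orbit has period T, so by Kepler's third law a = (μT²/4π²)^(1/3).
μT²/4π² = 5.971×10¹² × (1.660×10⁶)² / 39.48 = 4.167×10²³ m³.
a = 7.469×10⁷ m = 74690 km.
Altitude h = a − R = 74690 − 1855 = 72835 km.

h_sync ≈ 72800 km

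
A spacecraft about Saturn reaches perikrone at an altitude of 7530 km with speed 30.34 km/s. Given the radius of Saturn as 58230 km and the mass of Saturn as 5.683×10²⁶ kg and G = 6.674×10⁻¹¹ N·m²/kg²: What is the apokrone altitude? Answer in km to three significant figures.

apokrone altitude ≈ 2.02×10⁵ km

μ = GM = 6.674×10⁻¹¹ × 5.683×10²⁶ = 3.793×10¹⁶ m³/s².
r_p = 58230 + 7530 = 65760 km = 6.576×10⁷ m.
Specific energy ε = v²/2 − μ/r = -1.165×10⁸ J/kg, so a = −μ/(2ε) = 1.628×10⁸ m.
The apsides satisfy r_p + r_a = 2a, so the apokrone radius is 2a − r_p = 2.598×10⁸ m = 2.5977×10⁵ km.
Apokrone altitude = 2.5977×10⁵ − 58230 = 2.0154×10⁵ km.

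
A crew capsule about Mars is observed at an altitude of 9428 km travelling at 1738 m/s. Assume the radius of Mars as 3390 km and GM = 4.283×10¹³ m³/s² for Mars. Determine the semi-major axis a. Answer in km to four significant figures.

r = 3390 + 9428 = 12818 km = 1.282×10⁷ m.
Vis-viva rearranged: 1/a = 2/r − v²/μ = 1.560×10⁻⁷ − 7.053×10⁻⁸ = 8.550×10⁻⁸ m⁻¹.
a = 1.170×10⁷ m = 11695 km.

a ≈ 11700 km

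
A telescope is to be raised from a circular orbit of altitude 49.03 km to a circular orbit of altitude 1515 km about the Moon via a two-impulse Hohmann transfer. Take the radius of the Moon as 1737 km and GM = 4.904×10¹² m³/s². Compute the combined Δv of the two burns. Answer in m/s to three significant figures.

r₁ = 1737 + 49.03 = 1786.0 km = 1.7860×10⁶ m.
r₂ = 1737 + 1515 = 3252.0 km = 3.2520×10⁶ m.
Transfer ellipse a_t = (r₁ + r₂)/2 = 2.519×10⁶ m.
At r₁: circular v_c1 = √(μ/r₁) = 1657 m/s; transfer-perilune v_p = √[μ(2/r₁ − 1/a_t)] = 1883 m/s.
Δv₁ = v_p − v_c1 = 225.7 m/s.
At r₂: circular v_c2 = √(μ/r₂) = 1228 m/s; transfer-apolune v_a = √[μ(2/r₂ − 1/a_t)] = 1034 m/s.
Δv₂ = v_c2 − v_a = 194.0 m/s.
Total Δv = Δv₁ + Δv₂ = 419.7 m/s.

Δv_total ≈ 420 m/s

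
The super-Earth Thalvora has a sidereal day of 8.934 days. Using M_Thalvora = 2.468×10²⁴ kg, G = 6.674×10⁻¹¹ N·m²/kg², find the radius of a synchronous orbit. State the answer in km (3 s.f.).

μ = GM = 6.674×10⁻¹¹ × 2.468×10²⁴ = 1.647×10¹⁴ m³/s².
T = 8.934 days = 7.719×10⁵ s.
A synchronous orbit has period T, so by Kepler's third law a = (μT²/4π²)^(1/3).
μT²/4π² = 1.647×10¹⁴ × (7.719×10⁵)² / 39.48 = 2.486×10²⁴ m³.
a = 1.355×10⁸ m = 1.3547×10⁵ km.

r_sync ≈ 1.35×10⁵ km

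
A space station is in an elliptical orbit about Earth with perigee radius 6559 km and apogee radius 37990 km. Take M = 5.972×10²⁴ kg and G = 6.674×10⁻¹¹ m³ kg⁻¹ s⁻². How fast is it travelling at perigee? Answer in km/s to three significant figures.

μ = GM = 6.674×10⁻¹¹ × 5.972×10²⁴ = 3.986×10¹⁴ m³/s².
Semi-major axis a = (r_p + r_a)/2 = 22274 km = 2.227×10⁷ m.
Vis-viva: v² = μ(2/r − 1/a) = 3.986×10¹⁴ × (3.049×10⁻⁷ − 4.489×10⁻⁸) = 1.036×10⁸ m²/s².
v = 10180 m/s = 10.18 km/s.

v ≈ 10.2 km/s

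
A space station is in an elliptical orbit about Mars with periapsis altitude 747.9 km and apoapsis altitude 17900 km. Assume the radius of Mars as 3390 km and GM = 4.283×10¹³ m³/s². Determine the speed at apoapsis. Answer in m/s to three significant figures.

v ≈ 809 m/s

r_p = 3390 + 747.9 = 4137.9 km = 4.1379×10⁶ m.
r_a = 3390 + 17900 = 21290 km = 2.1290×10⁷ m.
Semi-major axis a = (r_p + r_a)/2 = 12714 km = 1.271×10⁷ m.
Vis-viva: v² = μ(2/r − 1/a) = 4.283×10¹³ × (9.394×10⁻⁸ − 7.865×10⁻⁸) = 6.547×10⁵ m²/s².
v = 809.2 m/s.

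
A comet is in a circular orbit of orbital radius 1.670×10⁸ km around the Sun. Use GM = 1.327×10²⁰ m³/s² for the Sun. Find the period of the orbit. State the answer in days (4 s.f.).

T ≈ 430.8 days

r = 1.670×10⁸ km = 1.670×10¹¹ m.
Kepler's third law: T = 2π√(r³/μ) = 2π√((1.670×10¹¹)³ / 1.327×10²⁰).
r³/μ = 3.510×10¹³ s², so T = 2π × 5.924×10⁶ = 3.722×10⁷ s.
Converting: 3.722×10⁷ s ÷ 86400 = 430.8 days.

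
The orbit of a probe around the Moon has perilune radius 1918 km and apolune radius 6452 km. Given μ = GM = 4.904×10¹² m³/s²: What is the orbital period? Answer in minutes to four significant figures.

Semi-major axis a = (r_p + r_a)/2 = (1918.0 + 6452.0)/2 = 4185.0 km = 4.185×10⁶ m.
By Kepler's third law T = 2π√(a³/μ) = 2π × 3.866×10³ = 2.429×10⁴ s.
= 404.9 minutes.

T ≈ 404.9 minutes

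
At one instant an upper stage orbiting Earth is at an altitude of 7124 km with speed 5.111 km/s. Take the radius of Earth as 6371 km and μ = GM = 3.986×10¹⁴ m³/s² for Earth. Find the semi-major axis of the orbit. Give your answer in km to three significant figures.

a ≈ 12100 km

r = 6371 + 7124 = 13495 km = 1.350×10⁷ m.
Vis-viva rearranged: 1/a = 2/r − v²/μ = 1.482×10⁻⁷ − 6.554×10⁻⁸ = 8.267×10⁻⁸ m⁻¹.
a = 1.210×10⁷ m = 12097 km.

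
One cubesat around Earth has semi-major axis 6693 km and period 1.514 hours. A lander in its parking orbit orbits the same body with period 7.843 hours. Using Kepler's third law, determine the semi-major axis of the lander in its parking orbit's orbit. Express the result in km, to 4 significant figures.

a₂ ≈ 20040 km

Kepler's third law: a³ ∝ T², so a₂ = a₁ (T₂/T₁)^(2/3).
T₂/T₁ = 5.180, (T₂/T₁)^(2/3) = 2.994.
a₂ = 6693 × 2.994 = 20040 km.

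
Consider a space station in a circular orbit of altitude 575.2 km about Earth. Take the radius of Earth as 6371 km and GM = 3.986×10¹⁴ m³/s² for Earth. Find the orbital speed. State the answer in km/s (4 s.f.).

r = 6371 + 575.2 = 6946.2 km = 6.9462×10⁶ m.
For a circular orbit v = √(μ/r) = √(3.986×10¹⁴ / 6.946×10⁶) = √(5.738×10⁷) = 7575 m/s.
That is 7.575 km/s.

v ≈ 7.575 km/s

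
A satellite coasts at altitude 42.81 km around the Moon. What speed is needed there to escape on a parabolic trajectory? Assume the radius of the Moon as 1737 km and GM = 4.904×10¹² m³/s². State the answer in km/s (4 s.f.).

v_esc ≈ 2.347 km/s

r = 1737 + 42.81 = 1779.8 km = 1.7798×10⁶ m.
Escape speed v_esc = √(2μ/r) = √(2 × 4.904×10¹² / 1.780×10⁶) = √(5.511×10⁶) = 2347 m/s.
= 2.347 km/s.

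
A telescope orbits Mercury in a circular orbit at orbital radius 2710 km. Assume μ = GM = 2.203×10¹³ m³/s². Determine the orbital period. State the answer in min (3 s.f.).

T ≈ 99.5 min

r = 2710 km = 2.710×10⁶ m.
Kepler's third law: T = 2π√(r³/μ) = 2π√((2.710×10⁶)³ / 2.203×10¹³).
r³/μ = 9.034×10⁵ s², so T = 2π × 9.505×10² = 5.972×10³ s.
Converting: 5.972×10³ s ÷ 60.00 = 99.53 min.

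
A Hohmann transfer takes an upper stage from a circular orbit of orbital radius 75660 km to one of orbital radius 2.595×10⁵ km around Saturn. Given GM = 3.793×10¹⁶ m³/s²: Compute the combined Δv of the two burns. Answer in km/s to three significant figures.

Δv_total ≈ 9.44 km/s

r₁ = 75660 km = 7.566×10⁷ m.
r₂ = 2.595×10⁵ km = 2.595×10⁸ m.
Transfer ellipse a_t = (r₁ + r₂)/2 = 1.676×10⁸ m.
At r₁: circular v_c1 = √(μ/r₁) = 22390 m/s; transfer-perikrone v_p = √[μ(2/r₁ − 1/a_t)] = 27860 m/s.
Δv₁ = v_p − v_c1 = 5472 m/s.
At r₂: circular v_c2 = √(μ/r₂) = 12090 m/s; transfer-apokrone v_a = √[μ(2/r₂ − 1/a_t)] = 8124 m/s.
Δv₂ = v_c2 − v_a = 3966 m/s.
Total Δv = Δv₁ + Δv₂ = 9438 m/s = 9.438 km/s.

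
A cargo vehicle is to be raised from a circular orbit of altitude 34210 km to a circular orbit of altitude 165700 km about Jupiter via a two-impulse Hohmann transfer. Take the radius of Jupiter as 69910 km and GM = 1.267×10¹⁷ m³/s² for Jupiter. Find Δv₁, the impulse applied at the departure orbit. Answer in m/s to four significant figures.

r₁ = 69910 + 34210 = 104120 km = 1.0412×10⁸ m.
r₂ = 69910 + 165700 = 235610 km = 2.3561×10⁸ m.
Transfer ellipse a_t = (r₁ + r₂)/2 = 1.699×10⁸ m.
At r₁: circular v_c1 = √(μ/r₁) = 34880 m/s; transfer-perijove v_p = √[μ(2/r₁ − 1/a_t)] = 41080 m/s.
Δv₁ = v_p − v_c1 = 6200 m/s.

Δv ≈ 6200 m/s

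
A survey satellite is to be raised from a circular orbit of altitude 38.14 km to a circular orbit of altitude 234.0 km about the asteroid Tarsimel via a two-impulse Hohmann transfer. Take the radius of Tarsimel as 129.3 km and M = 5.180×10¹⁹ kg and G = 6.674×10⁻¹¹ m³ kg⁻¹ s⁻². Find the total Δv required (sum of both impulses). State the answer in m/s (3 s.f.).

Δv_total ≈ 44.5 m/s

μ = GM = 6.674×10⁻¹¹ × 5.180×10¹⁹ = 3.457×10⁹ m³/s².
r₁ = 129.3 + 38.14 = 167.44 km = 1.6744×10⁵ m.
r₂ = 129.3 + 234.0 = 363.30 km = 3.6330×10⁵ m.
Transfer ellipse a_t = (r₁ + r₂)/2 = 2.654×10⁵ m.
At r₁: circular v_c1 = √(μ/r₁) = 143.7 m/s; transfer-periapsis v_p = √[μ(2/r₁ − 1/a_t)] = 168.1 m/s.
Δv₁ = v_p − v_c1 = 24.44 m/s.
At r₂: circular v_c2 = √(μ/r₂) = 97.55 m/s; transfer-apoapsis v_a = √[μ(2/r₂ − 1/a_t)] = 77.49 m/s.
Δv₂ = v_c2 − v_a = 20.06 m/s.
Total Δv = Δv₁ + Δv₂ = 44.50 m/s.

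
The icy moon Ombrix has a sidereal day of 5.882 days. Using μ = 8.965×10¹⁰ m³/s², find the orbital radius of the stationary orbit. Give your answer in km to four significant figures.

r_sync ≈ 8371 km

T = 5.882 days = 5.082×10⁵ s.
A synchronous orbit has period T, so by Kepler's third law a = (μT²/4π²)^(1/3).
μT²/4π² = 8.965×10¹⁰ × (5.082×10⁵)² / 39.48 = 5.865×10²⁰ m³.
a = 8.371×10⁶ m = 8370.6 km.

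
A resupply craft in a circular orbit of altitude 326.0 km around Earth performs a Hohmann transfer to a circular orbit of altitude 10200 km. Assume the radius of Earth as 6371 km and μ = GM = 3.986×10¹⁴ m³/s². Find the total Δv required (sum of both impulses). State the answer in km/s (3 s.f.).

r₁ = 6371 + 326.0 = 6697.0 km = 6.6970×10⁶ m.
r₂ = 6371 + 10200 = 16571 km = 1.6571×10⁷ m.
Transfer ellipse a_t = (r₁ + r₂)/2 = 1.163×10⁷ m.
At r₁: circular v_c1 = √(μ/r₁) = 7715 m/s; transfer-perigee v_p = √[μ(2/r₁ − 1/a_t)] = 9207 m/s.
Δv₁ = v_p − v_c1 = 1493 m/s.
At r₂: circular v_c2 = √(μ/r₂) = 4904 m/s; transfer-apogee v_a = √[μ(2/r₂ − 1/a_t)] = 3721 m/s.
Δv₂ = v_c2 − v_a = 1183 m/s.
Total Δv = Δv₁ + Δv₂ = 2676 m/s = 2.676 km/s.

Δv_total ≈ 2.68 km/s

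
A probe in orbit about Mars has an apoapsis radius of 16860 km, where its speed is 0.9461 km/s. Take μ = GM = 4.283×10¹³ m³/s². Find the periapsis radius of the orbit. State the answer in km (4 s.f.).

r_a = 1.686×10⁷ m.
Specific energy ε = v²/2 − μ/r = -2.093×10⁶ J/kg, so a = −μ/(2ε) = 1.023×10⁷ m.
The apsides satisfy r_p + r_a = 2a, so the periapsis radius is 2a − r_a = 3.606×10⁶ m = 3605.6 km.

periapsis radius ≈ 3606 km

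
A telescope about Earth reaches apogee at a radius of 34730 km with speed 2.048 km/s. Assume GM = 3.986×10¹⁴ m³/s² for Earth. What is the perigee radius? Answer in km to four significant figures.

r_a = 3.473×10⁷ m.
Specific energy ε = v²/2 − μ/r = -9.380×10⁶ J/kg, so a = −μ/(2ε) = 2.125×10⁷ m.
The apsides satisfy r_p + r_a = 2a, so the perigee radius is 2a − r_a = 7.765×10⁶ m = 7764.9 km.

perigee radius ≈ 7765 km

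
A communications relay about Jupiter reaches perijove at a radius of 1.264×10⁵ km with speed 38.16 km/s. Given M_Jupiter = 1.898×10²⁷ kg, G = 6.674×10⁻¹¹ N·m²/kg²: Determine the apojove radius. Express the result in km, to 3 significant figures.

apojove radius ≈ 3.36×10⁵ km

μ = GM = 6.674×10⁻¹¹ × 1.898×10²⁷ = 1.267×10¹⁷ m³/s².
r_p = 1.264×10⁸ m.
Specific energy ε = v²/2 − μ/r = -2.741×10⁸ J/kg, so a = −μ/(2ε) = 2.311×10⁸ m.
The apsides satisfy r_p + r_a = 2a, so the apojove radius is 2a − r_p = 3.358×10⁸ m = 3.3580×10⁵ km.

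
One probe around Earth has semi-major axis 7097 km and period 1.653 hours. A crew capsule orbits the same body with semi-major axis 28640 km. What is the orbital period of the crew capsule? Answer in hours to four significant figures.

Kepler's third law: T² ∝ a³, so T₂ = T₁ (a₂/a₁)^(3/2).
a₂/a₁ = 4.036, (a₂/a₁)^(3/2) = 8.107.
T₂ = 1.653 × 8.107 = 13.40 hours.

T₂ ≈ 13.40 hours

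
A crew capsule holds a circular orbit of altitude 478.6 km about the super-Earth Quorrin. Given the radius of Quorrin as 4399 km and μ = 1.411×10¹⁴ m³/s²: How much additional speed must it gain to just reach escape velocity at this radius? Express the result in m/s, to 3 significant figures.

Δv ≈ 2230 m/s

r = 4399 + 478.6 = 4877.6 km = 4.8776×10⁶ m.
Circular speed v_c = √(μ/r) = 5378 m/s.
Escape speed v_esc = √(2μ/r) = √2 × v_c = 7606 m/s.
Δv = v_esc − v_c = 2228 m/s.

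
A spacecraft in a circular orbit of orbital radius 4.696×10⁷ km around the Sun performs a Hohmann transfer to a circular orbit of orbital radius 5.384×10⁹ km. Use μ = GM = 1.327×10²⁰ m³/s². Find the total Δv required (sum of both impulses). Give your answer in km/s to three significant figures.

Δv_total ≈ 26.0 km/s

r₁ = 4.696×10⁷ km = 4.696×10¹⁰ m.
r₂ = 5.384×10⁹ km = 5.384×10¹² m.
Transfer ellipse a_t = (r₁ + r₂)/2 = 2.715×10¹² m.
At r₁: circular v_c1 = √(μ/r₁) = 53160 m/s; transfer-perihelion v_p = √[μ(2/r₁ − 1/a_t)] = 74850 m/s.
Δv₁ = v_p − v_c1 = 21690 m/s.
At r₂: circular v_c2 = √(μ/r₂) = 4965 m/s; transfer-aphelion v_a = √[μ(2/r₂ − 1/a_t)] = 652.9 m/s.
Δv₂ = v_c2 − v_a = 4312 m/s.
Total Δv = Δv₁ + Δv₂ = 26000 m/s = 26.00 km/s.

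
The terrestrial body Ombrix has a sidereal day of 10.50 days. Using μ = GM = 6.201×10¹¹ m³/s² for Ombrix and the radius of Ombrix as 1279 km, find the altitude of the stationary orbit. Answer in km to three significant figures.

h_sync ≈ 22200 km

T = 10.50 days = 9.072×10⁵ s.
A synchronous orbit has period T, so by Kepler's third law a = (μT²/4π²)^(1/3).
μT²/4π² = 6.201×10¹¹ × (9.072×10⁵)² / 39.48 = 1.293×10²² m³.
a = 2.347×10⁷ m = 23469 km.
Altitude h = a − R = 23469 − 1279 = 22190 km.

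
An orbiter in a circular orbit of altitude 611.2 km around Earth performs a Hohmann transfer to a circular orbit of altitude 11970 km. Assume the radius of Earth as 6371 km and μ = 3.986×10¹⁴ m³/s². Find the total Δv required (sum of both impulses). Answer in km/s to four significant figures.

Δv_total ≈ 2.738 km/s

r₁ = 6371 + 611.2 = 6982.2 km = 6.9822×10⁶ m.
r₂ = 6371 + 11970 = 18341 km = 1.8341×10⁷ m.
Transfer ellipse a_t = (r₁ + r₂)/2 = 1.266×10⁷ m.
At r₁: circular v_c1 = √(μ/r₁) = 7556 m/s; transfer-perigee v_p = √[μ(2/r₁ − 1/a_t)] = 9094 m/s.
Δv₁ = v_p − v_c1 = 1538 m/s.
At r₂: circular v_c2 = √(μ/r₂) = 4662 m/s; transfer-apogee v_a = √[μ(2/r₂ − 1/a_t)] = 3462 m/s.
Δv₂ = v_c2 − v_a = 1200 m/s.
Total Δv = Δv₁ + Δv₂ = 2738 m/s = 2.738 km/s.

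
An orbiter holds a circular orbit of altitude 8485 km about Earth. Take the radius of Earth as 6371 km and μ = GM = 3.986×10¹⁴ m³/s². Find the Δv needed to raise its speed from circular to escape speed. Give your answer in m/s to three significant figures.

r = 6371 + 8485 = 14856 km = 1.4856×10⁷ m.
Circular speed v_c = √(μ/r) = 5180 m/s.
Escape speed v_esc = √(2μ/r) = √2 × v_c = 7325 m/s.
Δv = v_esc − v_c = 2146 m/s.

Δv ≈ 2150 m/s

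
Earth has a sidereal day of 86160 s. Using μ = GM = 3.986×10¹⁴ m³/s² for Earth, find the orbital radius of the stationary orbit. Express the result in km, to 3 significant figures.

A synchronous orbit has period T, so by Kepler's third law a = (μT²/4π²)^(1/3).
μT²/4π² = 3.986×10¹⁴ × (8.616×10⁴)² / 39.48 = 7.495×10²² m³.
a = 4.216×10⁷ m = 42163 km.

r_sync ≈ 42200 km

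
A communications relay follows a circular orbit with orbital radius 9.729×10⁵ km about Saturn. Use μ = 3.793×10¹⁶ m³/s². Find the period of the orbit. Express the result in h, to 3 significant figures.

r = 9.729×10⁵ km = 9.729×10⁸ m.
Kepler's third law: T = 2π√(r³/μ) = 2π√((9.729×10⁸)³ / 3.793×10¹⁶).
r³/μ = 2.428×10¹⁰ s², so T = 2π × 1.558×10⁵ = 9.790×10⁵ s.
Converting: 9.790×10⁵ s ÷ 3600 = 271.9 h.

T ≈ 272 h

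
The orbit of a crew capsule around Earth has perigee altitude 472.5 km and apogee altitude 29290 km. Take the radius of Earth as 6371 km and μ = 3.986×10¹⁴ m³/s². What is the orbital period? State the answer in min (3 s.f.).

r_p = 6371 + 472.5 = 6843.5 km = 6.8435×10⁶ m.
r_a = 6371 + 29290 = 35661 km = 3.5661×10⁷ m.
Semi-major axis a = (r_p + r_a)/2 = (6843.5 + 35661)/2 = 21252 km = 2.125×10⁷ m.
By Kepler's third law T = 2π√(a³/μ) = 2π × 4.907×10³ = 3.083×10⁴ s.
= 513.9 min.

T ≈ 514 min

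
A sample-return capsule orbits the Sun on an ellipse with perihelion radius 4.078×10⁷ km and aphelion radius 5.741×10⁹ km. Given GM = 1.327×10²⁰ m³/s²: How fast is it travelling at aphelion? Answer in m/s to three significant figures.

v ≈ 571 m/s

Semi-major axis a = (r_p + r_a)/2 = 2.8909×10⁹ km = 2.891×10¹² m.
Vis-viva: v² = μ(2/r − 1/a) = 1.327×10²⁰ × (3.484×10⁻¹³ − 3.459×10⁻¹³) = 3.261×10⁵ m²/s².
v = 571.0 m/s.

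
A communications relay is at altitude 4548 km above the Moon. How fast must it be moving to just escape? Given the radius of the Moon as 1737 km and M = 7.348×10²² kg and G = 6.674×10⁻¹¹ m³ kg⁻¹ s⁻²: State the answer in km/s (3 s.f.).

v_esc ≈ 1.25 km/s

μ = GM = 6.674×10⁻¹¹ × 7.348×10²² = 4.904×10¹² m³/s².
r = 1737 + 4548 = 6285.0 km = 6.2850×10⁶ m.
Escape speed v_esc = √(2μ/r) = √(2 × 4.904×10¹² / 6.285×10⁶) = √(1.561×10⁶) = 1249 m/s.
= 1.249 km/s.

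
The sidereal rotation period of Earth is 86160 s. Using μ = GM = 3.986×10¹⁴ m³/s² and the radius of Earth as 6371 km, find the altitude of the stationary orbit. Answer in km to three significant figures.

A synchronous orbit has period T, so by Kepler's third law a = (μT²/4π²)^(1/3).
μT²/4π² = 3.986×10¹⁴ × (8.616×10⁴)² / 39.48 = 7.495×10²² m³.
a = 4.216×10⁷ m = 42163 km.
Altitude h = a − R = 42163 − 6371 = 35792 km.

h_sync ≈ 35800 km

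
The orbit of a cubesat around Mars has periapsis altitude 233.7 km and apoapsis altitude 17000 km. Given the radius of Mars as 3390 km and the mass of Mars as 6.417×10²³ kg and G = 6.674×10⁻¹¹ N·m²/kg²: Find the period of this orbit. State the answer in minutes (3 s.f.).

T ≈ 666 minutes

μ = GM = 6.674×10⁻¹¹ × 6.417×10²³ = 4.283×10¹³ m³/s².
r_p = 3390 + 233.7 = 3623.7 km = 3.6237×10⁶ m.
r_a = 3390 + 17000 = 20390 km = 2.0390×10⁷ m.
Semi-major axis a = (r_p + r_a)/2 = (3623.7 + 20390)/2 = 12007 km = 1.201×10⁷ m.
By Kepler's third law T = 2π√(a³/μ) = 2π × 6.357×10³ = 3.995×10⁴ s.
= 665.8 minutes.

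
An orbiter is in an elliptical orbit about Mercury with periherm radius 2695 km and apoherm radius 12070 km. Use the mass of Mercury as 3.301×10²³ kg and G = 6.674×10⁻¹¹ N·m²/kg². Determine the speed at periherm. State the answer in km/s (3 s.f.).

v ≈ 3.66 km/s

μ = GM = 6.674×10⁻¹¹ × 3.301×10²³ = 2.203×10¹³ m³/s².
Semi-major axis a = (r_p + r_a)/2 = 7382.5 km = 7.382×10⁶ m.
Vis-viva: v² = μ(2/r − 1/a) = 2.203×10¹³ × (7.421×10⁻⁷ − 1.355×10⁻⁷) = 1.337×10⁷ m²/s².
v = 3656 m/s = 3.656 km/s.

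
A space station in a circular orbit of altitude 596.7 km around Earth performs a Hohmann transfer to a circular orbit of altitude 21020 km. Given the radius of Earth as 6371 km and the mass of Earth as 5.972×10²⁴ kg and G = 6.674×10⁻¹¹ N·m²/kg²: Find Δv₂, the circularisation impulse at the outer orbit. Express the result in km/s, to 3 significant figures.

μ = GM = 6.674×10⁻¹¹ × 5.972×10²⁴ = 3.986×10¹⁴ m³/s².
r₁ = 6371 + 596.7 = 6967.7 km = 6.9677×10⁶ m.
r₂ = 6371 + 21020 = 27391 km = 2.7391×10⁷ m.
Transfer ellipse a_t = (r₁ + r₂)/2 = 1.718×10⁷ m.
At r₁: circular v_c1 = √(μ/r₁) = 7563 m/s; transfer-perigee v_p = √[μ(2/r₁ − 1/a_t)] = 9550 m/s.
At r₂: circular v_c2 = √(μ/r₂) = 3815 m/s; transfer-apogee v_a = √[μ(2/r₂ − 1/a_t)] = 2429 m/s.
Δv₂ = v_c2 − v_a = 1385 m/s.
= 1.385 km/s.

Δv ≈ 1.39 km/s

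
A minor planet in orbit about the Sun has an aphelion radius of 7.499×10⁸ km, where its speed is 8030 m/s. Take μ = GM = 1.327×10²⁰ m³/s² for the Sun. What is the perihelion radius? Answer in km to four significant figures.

r_a = 7.499×10¹¹ m.
Specific energy ε = v²/2 − μ/r = -1.447×10⁸ J/kg, so a = −μ/(2ε) = 4.585×10¹¹ m.
The apsides satisfy r_p + r_a = 2a, so the perihelion radius is 2a − r_a = 1.671×10¹¹ m = 1.6707×10⁸ km.

perihelion radius ≈ 1.671×10⁸ km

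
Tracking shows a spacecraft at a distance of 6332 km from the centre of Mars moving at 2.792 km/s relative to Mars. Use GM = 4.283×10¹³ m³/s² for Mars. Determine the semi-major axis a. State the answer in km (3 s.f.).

r = 6.332×10⁶ m.
Specific orbital energy ε = v²/2 − μ/r = (2792)²/2 − 4.283×10¹³/6.332×10⁶ = -2.866×10⁶ J/kg.
Since ε = −μ/(2a), a = −μ/(2ε) = 7.471×10⁶ m = 7471.0 km.

a ≈ 7470 km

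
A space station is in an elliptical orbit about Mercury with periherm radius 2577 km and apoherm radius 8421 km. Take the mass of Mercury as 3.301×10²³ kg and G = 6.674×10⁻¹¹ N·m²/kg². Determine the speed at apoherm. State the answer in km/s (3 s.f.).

μ = GM = 6.674×10⁻¹¹ × 3.301×10²³ = 2.203×10¹³ m³/s².
Semi-major axis a = (r_p + r_a)/2 = 5499.0 km = 5.499×10⁶ m.
Vis-viva: v² = μ(2/r − 1/a) = 2.203×10¹³ × (2.375×10⁻⁷ − 1.819×10⁻⁷) = 1.226×10⁶ m²/s².
v = 1107 m/s = 1.107 km/s.

v ≈ 1.11 km/s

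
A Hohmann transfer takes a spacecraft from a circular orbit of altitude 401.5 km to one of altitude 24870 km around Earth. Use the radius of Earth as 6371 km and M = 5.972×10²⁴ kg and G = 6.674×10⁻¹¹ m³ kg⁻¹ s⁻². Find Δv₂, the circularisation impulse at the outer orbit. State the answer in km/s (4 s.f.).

μ = GM = 6.674×10⁻¹¹ × 5.972×10²⁴ = 3.986×10¹⁴ m³/s².
r₁ = 6371 + 401.5 = 6772.5 km = 6.7725×10⁶ m.
r₂ = 6371 + 24870 = 31241 km = 3.1241×10⁷ m.
Transfer ellipse a_t = (r₁ + r₂)/2 = 1.901×10⁷ m.
At r₁: circular v_c1 = √(μ/r₁) = 7671 m/s; transfer-perigee v_p = √[μ(2/r₁ − 1/a_t)] = 9835 m/s.
At r₂: circular v_c2 = √(μ/r₂) = 3572 m/s; transfer-apogee v_a = √[μ(2/r₂ − 1/a_t)] = 2132 m/s.
Δv₂ = v_c2 − v_a = 1440 m/s.
= 1.440 km/s.

Δv ≈ 1.440 km/s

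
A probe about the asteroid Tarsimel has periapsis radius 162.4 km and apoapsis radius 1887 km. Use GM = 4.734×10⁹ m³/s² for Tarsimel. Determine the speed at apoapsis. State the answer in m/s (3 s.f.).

v ≈ 19.9 m/s

Semi-major axis a = (r_p + r_a)/2 = 1024.7 km = 1.025×10⁶ m.
Vis-viva: v² = μ(2/r − 1/a) = 4.734×10⁹ × (1.060×10⁻⁶ − 9.759×10⁻⁷) = 3.976×10² m²/s².
v = 19.94 m/s.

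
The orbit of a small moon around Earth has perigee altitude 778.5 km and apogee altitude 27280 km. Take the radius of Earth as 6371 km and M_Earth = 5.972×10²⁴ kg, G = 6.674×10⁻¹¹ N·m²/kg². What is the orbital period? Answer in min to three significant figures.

T ≈ 483 min

μ = GM = 6.674×10⁻¹¹ × 5.972×10²⁴ = 3.986×10¹⁴ m³/s².
r_p = 6371 + 778.5 = 7149.5 km = 7.1495×10⁶ m.
r_a = 6371 + 27280 = 33651 km = 3.3651×10⁷ m.
Semi-major axis a = (r_p + r_a)/2 = (7149.5 + 33651)/2 = 20400 km = 2.040×10⁷ m.
By Kepler's third law T = 2π√(a³/μ) = 2π × 4.615×10³ = 2.900×10⁴ s.
= 483.3 min.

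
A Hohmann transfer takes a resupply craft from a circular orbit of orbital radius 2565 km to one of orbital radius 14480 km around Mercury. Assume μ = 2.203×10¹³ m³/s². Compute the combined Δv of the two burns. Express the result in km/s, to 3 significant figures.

r₁ = 2565 km = 2.565×10⁶ m.
r₂ = 14480 km = 1.448×10⁷ m.
Transfer ellipse a_t = (r₁ + r₂)/2 = 8.522×10⁶ m.
At r₁: circular v_c1 = √(μ/r₁) = 2931 m/s; transfer-periherm v_p = √[μ(2/r₁ − 1/a_t)] = 3820 m/s.
Δv₁ = v_p − v_c1 = 889.4 m/s.
At r₂: circular v_c2 = √(μ/r₂) = 1233 m/s; transfer-apoherm v_a = √[μ(2/r₂ − 1/a_t)] = 676.7 m/s.
Δv₂ = v_c2 − v_a = 556.8 m/s.
Total Δv = Δv₁ + Δv₂ = 1446 m/s = 1.446 km/s.

Δv_total ≈ 1.45 km/s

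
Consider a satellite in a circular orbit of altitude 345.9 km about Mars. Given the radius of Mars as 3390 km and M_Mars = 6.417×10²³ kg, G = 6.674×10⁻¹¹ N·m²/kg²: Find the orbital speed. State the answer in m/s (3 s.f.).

μ = GM = 6.674×10⁻¹¹ × 6.417×10²³ = 4.283×10¹³ m³/s².
r = 3390 + 345.9 = 3735.9 km = 3.7359×10⁶ m.
For a circular orbit v = √(μ/r) = √(4.283×10¹³ / 3.736×10⁶) = √(1.146×10⁷) = 3386 m/s.

v ≈ 3390 m/s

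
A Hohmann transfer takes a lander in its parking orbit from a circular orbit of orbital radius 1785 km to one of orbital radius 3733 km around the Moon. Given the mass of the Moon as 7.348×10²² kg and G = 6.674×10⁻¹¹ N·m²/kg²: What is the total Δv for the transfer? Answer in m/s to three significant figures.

Δv_total ≈ 495 m/s

μ = GM = 6.674×10⁻¹¹ × 7.348×10²² = 4.904×10¹² m³/s².
r₁ = 1785 km = 1.785×10⁶ m.
r₂ = 3733 km = 3.733×10⁶ m.
Transfer ellipse a_t = (r₁ + r₂)/2 = 2.759×10⁶ m.
At r₁: circular v_c1 = √(μ/r₁) = 1658 m/s; transfer-perilune v_p = √[μ(2/r₁ − 1/a_t)] = 1928 m/s.
Δv₁ = v_p − v_c1 = 270.5 m/s.
At r₂: circular v_c2 = √(μ/r₂) = 1146 m/s; transfer-apolune v_a = √[μ(2/r₂ − 1/a_t)] = 921.9 m/s.
Δv₂ = v_c2 − v_a = 224.3 m/s.
Total Δv = Δv₁ + Δv₂ = 494.8 m/s.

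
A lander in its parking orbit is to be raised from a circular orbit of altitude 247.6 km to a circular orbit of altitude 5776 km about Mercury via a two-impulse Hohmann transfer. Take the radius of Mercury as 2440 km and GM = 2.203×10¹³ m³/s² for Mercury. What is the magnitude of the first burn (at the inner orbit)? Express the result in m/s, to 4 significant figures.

r₁ = 2440 + 247.6 = 2687.6 km = 2.6876×10⁶ m.
r₂ = 2440 + 5776 = 8216.0 km = 8.2160×10⁶ m.
Transfer ellipse a_t = (r₁ + r₂)/2 = 5.452×10⁶ m.
At r₁: circular v_c1 = √(μ/r₁) = 2863 m/s; transfer-periherm v_p = √[μ(2/r₁ − 1/a_t)] = 3515 m/s.
Δv₁ = v_p − v_c1 = 651.7 m/s.

Δv ≈ 651.7 m/s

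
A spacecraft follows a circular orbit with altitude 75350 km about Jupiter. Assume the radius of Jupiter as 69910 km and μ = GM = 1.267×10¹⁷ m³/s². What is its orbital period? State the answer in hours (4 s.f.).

r = 69910 + 75350 = 145260 km = 1.4526×10⁸ m.
Kepler's third law: T = 2π√(r³/μ) = 2π√((1.453×10⁸)³ / 1.267×10¹⁷).
r³/μ = 2.419×10⁷ s², so T = 2π × 4.918×10³ = 3.090×10⁴ s.
Converting: 3.090×10⁴ s ÷ 3600 = 8.584 hours.

T ≈ 8.584 hours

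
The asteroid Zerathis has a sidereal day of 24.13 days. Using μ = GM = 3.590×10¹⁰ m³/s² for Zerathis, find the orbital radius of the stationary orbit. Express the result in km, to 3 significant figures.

r_sync ≈ 15800 km

T = 24.13 days = 2.085×10⁶ s.
A synchronous orbit has period T, so by Kepler's third law a = (μT²/4π²)^(1/3).
μT²/4π² = 3.590×10¹⁰ × (2.085×10⁶)² / 39.48 = 3.953×10²¹ m³.
a = 1.581×10⁷ m = 15811 km.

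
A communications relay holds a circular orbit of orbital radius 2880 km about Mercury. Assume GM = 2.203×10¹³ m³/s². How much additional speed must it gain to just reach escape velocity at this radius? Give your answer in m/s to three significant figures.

Δv ≈ 1150 m/s

r = 2880 km = 2.880×10⁶ m.
Circular speed v_c = √(μ/r) = 2766 m/s.
Escape speed v_esc = √(2μ/r) = √2 × v_c = 3911 m/s.
Δv = v_esc − v_c = 1146 m/s.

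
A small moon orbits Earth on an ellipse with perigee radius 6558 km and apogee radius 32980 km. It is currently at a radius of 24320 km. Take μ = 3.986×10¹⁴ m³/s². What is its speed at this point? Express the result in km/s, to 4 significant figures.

v ≈ 3.552 km/s

Semi-major axis a = (r_p + r_a)/2 = 19769 km = 1.977×10⁷ m.
Vis-viva: v² = μ(2/r − 1/a) = 3.986×10¹⁴ × (8.224×10⁻⁸ − 5.058×10⁻⁸) = 1.262×10⁷ m²/s².
v = 3552 m/s = 3.552 km/s.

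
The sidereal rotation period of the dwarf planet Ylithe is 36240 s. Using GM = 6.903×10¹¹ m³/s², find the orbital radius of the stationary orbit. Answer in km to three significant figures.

A synchronous orbit has period T, so by Kepler's third law a = (μT²/4π²)^(1/3).
μT²/4π² = 6.903×10¹¹ × (3.624×10⁴)² / 39.48 = 2.296×10¹⁹ m³.
a = 2.842×10⁶ m = 2842.4 km.

r_sync ≈ 2840 km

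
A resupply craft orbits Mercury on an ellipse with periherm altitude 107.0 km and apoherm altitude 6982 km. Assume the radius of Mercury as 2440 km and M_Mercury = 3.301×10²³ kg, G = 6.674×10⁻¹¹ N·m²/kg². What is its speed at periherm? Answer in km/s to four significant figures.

v ≈ 3.690 km/s

μ = GM = 6.674×10⁻¹¹ × 3.301×10²³ = 2.203×10¹³ m³/s².
r_p = 2440 + 107.0 = 2547.0 km = 2.5470×10⁶ m.
r_a = 2440 + 6982 = 9422.0 km = 9.4220×10⁶ m.
Semi-major axis a = (r_p + r_a)/2 = 5984.5 km = 5.984×10⁶ m.
Vis-viva: v² = μ(2/r − 1/a) = 2.203×10¹³ × (7.852×10⁻⁷ − 1.671×10⁻⁷) = 1.362×10⁷ m²/s².
v = 3690 m/s = 3.690 km/s.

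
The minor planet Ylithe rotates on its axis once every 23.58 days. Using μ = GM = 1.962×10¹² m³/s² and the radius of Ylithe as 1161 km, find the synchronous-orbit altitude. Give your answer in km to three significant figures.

h_sync ≈ 57900 km

T = 23.58 days = 2.037×10⁶ s.
A synchronous orbit has period T, so by Kepler's third law a = (μT²/4π²)^(1/3).
μT²/4π² = 1.962×10¹² × (2.037×10⁶)² / 39.48 = 2.063×10²³ m³.
a = 5.909×10⁷ m = 59086 km.
Altitude h = a − R = 59086 − 1161 = 57925 km.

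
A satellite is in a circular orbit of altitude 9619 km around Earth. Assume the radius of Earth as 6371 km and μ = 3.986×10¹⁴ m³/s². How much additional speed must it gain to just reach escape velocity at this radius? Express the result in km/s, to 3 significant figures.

Δv ≈ 2.07 km/s

r = 6371 + 9619 = 15990 km = 1.5990×10⁷ m.
Circular speed v_c = √(μ/r) = 4993 m/s.
Escape speed v_esc = √(2μ/r) = √2 × v_c = 7061 m/s.
Δv = v_esc − v_c = 2068 m/s = 2.068 km/s.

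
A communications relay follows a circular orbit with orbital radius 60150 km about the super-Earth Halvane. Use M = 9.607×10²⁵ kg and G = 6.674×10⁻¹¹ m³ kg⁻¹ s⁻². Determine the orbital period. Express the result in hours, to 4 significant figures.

μ = GM = 6.674×10⁻¹¹ × 9.607×10²⁵ = 6.412×10¹⁵ m³/s².
r = 60150 km = 6.015×10⁷ m.
Kepler's third law: T = 2π√(r³/μ) = 2π√((6.015×10⁷)³ / 6.412×10¹⁵).
r³/μ = 3.394×10⁷ s², so T = 2π × 5.826×10³ = 3.661×10⁴ s.
Converting: 3.661×10⁴ s ÷ 3600 = 10.17 hours.

T ≈ 10.17 hours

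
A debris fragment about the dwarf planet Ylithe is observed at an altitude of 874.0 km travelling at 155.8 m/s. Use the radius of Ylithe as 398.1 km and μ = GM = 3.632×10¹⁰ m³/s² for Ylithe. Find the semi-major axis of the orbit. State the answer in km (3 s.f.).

r = 398.1 + 874.0 = 1272.1 km = 1.272×10⁶ m.
Vis-viva rearranged: 1/a = 2/r − v²/μ = 1.572×10⁻⁶ − 6.683×10⁻⁷ = 9.039×10⁻⁷ m⁻¹.
a = 1.106×10⁶ m = 1106.3 km.

a ≈ 1110 km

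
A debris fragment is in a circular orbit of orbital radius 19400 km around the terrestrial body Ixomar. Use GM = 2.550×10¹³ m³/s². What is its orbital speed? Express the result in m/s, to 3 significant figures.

r = 19400 km = 1.940×10⁷ m.
For a circular orbit v = √(μ/r) = √(2.550×10¹³ / 1.940×10⁷) = √(1.314×10⁶) = 1146 m/s.

v ≈ 1150 m/s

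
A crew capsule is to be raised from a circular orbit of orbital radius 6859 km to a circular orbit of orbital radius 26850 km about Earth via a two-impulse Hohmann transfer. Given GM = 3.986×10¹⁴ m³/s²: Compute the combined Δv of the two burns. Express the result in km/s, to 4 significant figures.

Δv_total ≈ 3.394 km/s

r₁ = 6859 km = 6.859×10⁶ m.
r₂ = 26850 km = 2.685×10⁷ m.
Transfer ellipse a_t = (r₁ + r₂)/2 = 1.685×10⁷ m.
At r₁: circular v_c1 = √(μ/r₁) = 7623 m/s; transfer-perigee v_p = √[μ(2/r₁ − 1/a_t)] = 9622 m/s.
Δv₁ = v_p − v_c1 = 1998 m/s.
At r₂: circular v_c2 = √(μ/r₂) = 3853 m/s; transfer-apogee v_a = √[μ(2/r₂ − 1/a_t)] = 2458 m/s.
Δv₂ = v_c2 − v_a = 1395 m/s.
Total Δv = Δv₁ + Δv₂ = 3394 m/s = 3.394 km/s.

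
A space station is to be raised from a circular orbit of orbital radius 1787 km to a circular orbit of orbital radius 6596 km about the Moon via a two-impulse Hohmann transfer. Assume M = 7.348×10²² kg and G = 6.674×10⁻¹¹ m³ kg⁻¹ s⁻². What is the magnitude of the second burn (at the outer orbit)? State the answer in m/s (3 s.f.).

Δv ≈ 299 m/s

μ = GM = 6.674×10⁻¹¹ × 7.348×10²² = 4.904×10¹² m³/s².
r₁ = 1787 km = 1.787×10⁶ m.
r₂ = 6596 km = 6.596×10⁶ m.
Transfer ellipse a_t = (r₁ + r₂)/2 = 4.192×10⁶ m.
At r₁: circular v_c1 = √(μ/r₁) = 1657 m/s; transfer-perilune v_p = √[μ(2/r₁ − 1/a_t)] = 2078 m/s.
At r₂: circular v_c2 = √(μ/r₂) = 862.3 m/s; transfer-apolune v_a = √[μ(2/r₂ − 1/a_t)] = 563.0 m/s.
Δv₂ = v_c2 − v_a = 299.2 m/s.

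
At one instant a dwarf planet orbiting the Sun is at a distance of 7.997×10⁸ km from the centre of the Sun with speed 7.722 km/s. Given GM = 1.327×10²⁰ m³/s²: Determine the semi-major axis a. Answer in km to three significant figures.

r = 7.997×10¹¹ m.
Specific orbital energy ε = v²/2 − μ/r = (7722)²/2 − 1.327×10²⁰/7.997×10¹¹ = -1.361×10⁸ J/kg.
Since ε = −μ/(2a), a = −μ/(2ε) = 4.874×10¹¹ m = 4.8743×10⁸ km.

a ≈ 4.87×10⁸ km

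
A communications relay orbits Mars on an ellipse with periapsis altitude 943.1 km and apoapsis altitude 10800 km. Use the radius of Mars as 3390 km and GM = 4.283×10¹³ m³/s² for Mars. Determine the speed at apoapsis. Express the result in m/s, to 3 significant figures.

r_p = 3390 + 943.1 = 4333.1 km = 4.3331×10⁶ m.
r_a = 3390 + 10800 = 14190 km = 1.4190×10⁷ m.
Semi-major axis a = (r_p + r_a)/2 = 9261.5 km = 9.262×10⁶ m.
Vis-viva: v² = μ(2/r − 1/a) = 4.283×10¹³ × (1.409×10⁻⁷ − 1.080×10⁻⁷) = 1.412×10⁶ m²/s².
v = 1188 m/s.

v ≈ 1190 m/s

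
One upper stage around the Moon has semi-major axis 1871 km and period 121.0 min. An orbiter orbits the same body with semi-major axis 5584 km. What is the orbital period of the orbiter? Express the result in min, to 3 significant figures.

Kepler's third law: T² ∝ a³, so T₂ = T₁ (a₂/a₁)^(3/2).
a₂/a₁ = 2.985, (a₂/a₁)^(3/2) = 5.156.
T₂ = 121.0 × 5.156 = 623.9 min.

T₂ ≈ 624 min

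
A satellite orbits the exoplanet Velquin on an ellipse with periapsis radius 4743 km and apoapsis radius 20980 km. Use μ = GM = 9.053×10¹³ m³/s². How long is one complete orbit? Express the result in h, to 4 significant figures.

T ≈ 8.461 h

Semi-major axis a = (r_p + r_a)/2 = (4743.0 + 20980)/2 = 12862 km = 1.286×10⁷ m.
By Kepler's third law T = 2π√(a³/μ) = 2π × 4.848×10³ = 3.046×10⁴ s.
= 8.461 h.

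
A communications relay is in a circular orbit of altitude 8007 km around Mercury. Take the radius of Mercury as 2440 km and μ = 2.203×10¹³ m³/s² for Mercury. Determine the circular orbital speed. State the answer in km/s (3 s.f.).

v ≈ 1.45 km/s

r = 2440 + 8007 = 10447 km = 1.0447×10⁷ m.
For a circular orbit v = √(μ/r) = √(2.203×10¹³ / 1.045×10⁷) = √(2.109×10⁶) = 1452 m/s.
That is 1.452 km/s.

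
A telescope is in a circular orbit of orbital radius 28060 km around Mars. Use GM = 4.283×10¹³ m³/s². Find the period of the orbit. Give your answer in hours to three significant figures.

T ≈ 39.6 hours

r = 28060 km = 2.806×10⁷ m.
Kepler's third law: T = 2π√(r³/μ) = 2π√((2.806×10⁷)³ / 4.283×10¹³).
r³/μ = 5.158×10⁸ s², so T = 2π × 2.271×10⁴ = 1.427×10⁵ s.
Converting: 1.427×10⁵ s ÷ 3600 = 39.64 hours.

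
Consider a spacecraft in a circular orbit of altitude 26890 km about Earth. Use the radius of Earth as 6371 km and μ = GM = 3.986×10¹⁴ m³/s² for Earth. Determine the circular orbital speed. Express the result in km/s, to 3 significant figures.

r = 6371 + 26890 = 33261 km = 3.3261×10⁷ m.
For a circular orbit v = √(μ/r) = √(3.986×10¹⁴ / 3.326×10⁷) = √(1.198×10⁷) = 3462 m/s.
That is 3.462 km/s.

v ≈ 3.46 km/s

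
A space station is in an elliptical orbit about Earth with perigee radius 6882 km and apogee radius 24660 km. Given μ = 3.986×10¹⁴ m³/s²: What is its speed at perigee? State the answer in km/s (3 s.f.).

Semi-major axis a = (r_p + r_a)/2 = 15771 km = 1.577×10⁷ m.
Vis-viva: v² = μ(2/r − 1/a) = 3.986×10¹⁴ × (2.906×10⁻⁷ − 6.341×10⁻⁸) = 9.056×10⁷ m²/s².
v = 9517 m/s = 9.517 km/s.

v ≈ 9.52 km/s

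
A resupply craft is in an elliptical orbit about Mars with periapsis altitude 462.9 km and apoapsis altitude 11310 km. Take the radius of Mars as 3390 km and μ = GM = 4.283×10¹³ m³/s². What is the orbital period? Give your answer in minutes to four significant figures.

r_p = 3390 + 462.9 = 3852.9 km = 3.8529×10⁶ m.
r_a = 3390 + 11310 = 14700 km = 1.4700×10⁷ m.
Semi-major axis a = (r_p + r_a)/2 = (3852.9 + 14700)/2 = 9276.5 km = 9.276×10⁶ m.
By Kepler's third law T = 2π√(a³/μ) = 2π × 4.317×10³ = 2.713×10⁴ s.
= 452.1 minutes.

T ≈ 452.1 minutes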